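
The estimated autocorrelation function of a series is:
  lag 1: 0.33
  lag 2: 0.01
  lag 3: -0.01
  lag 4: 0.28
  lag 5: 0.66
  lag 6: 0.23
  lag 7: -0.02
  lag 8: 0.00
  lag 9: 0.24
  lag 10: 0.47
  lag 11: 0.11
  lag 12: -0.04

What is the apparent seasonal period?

The largest autocorrelation is r_5 = 0.66, with a weaker echo at lag 10 (0.47); the remaining lags stay at or below 0.33. The elevated value at lag 1 (0.33), dropping to 0.01 at lag 2, reflects decaying short-term dependence rather than seasonality.
The dominant spike at lag 5 indicates a seasonal period of 5.

5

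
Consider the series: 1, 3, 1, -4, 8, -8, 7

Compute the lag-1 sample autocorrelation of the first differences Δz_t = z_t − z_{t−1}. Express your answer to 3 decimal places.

-0.730

First differences Δz: 2, -2, -5, 12, -16, 15
Mean of differences = 1.0000
Numerator Σ(Δz_t−Δz̄)(Δz_{t+1}−Δz̄) = -476.0000
Denominator Σ(Δz_t−Δz̄)² = 652.0000
r_1(Δz) = -476.0000 / 652.0000 = -0.730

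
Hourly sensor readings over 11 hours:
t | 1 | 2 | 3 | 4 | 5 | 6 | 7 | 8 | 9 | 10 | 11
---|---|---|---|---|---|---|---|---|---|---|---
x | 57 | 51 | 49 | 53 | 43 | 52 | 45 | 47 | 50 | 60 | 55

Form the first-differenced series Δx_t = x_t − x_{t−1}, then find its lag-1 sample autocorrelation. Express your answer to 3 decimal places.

First differences Δx: -6, -2, 4, -10, 9, -7, 2, 3, 10, -5
Mean of differences = -0.2000
Numerator Σ(Δx_t−Δx̄)(Δx_{t+1}−Δx̄) = -215.2400
Denominator Σ(Δx_t−Δx̄)² = 423.6000
r_1(Δx) = -215.2400 / 423.6000 = -0.508

-0.508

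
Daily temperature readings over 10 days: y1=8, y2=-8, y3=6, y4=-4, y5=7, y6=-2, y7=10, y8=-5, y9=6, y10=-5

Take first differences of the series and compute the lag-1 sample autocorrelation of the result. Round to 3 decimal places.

-0.839

First differences Δy: -16, 14, -10, 11, -9, 12, -15, 11, -11
Mean of differences = -1.4444
Numerator Σ(Δy_t−Δȳ)(Δy_{t+1}−Δȳ) = -1128.8642
Denominator Σ(Δy_t−Δȳ)² = 1346.2222
r_1(Δy) = -1128.8642 / 1346.2222 = -0.839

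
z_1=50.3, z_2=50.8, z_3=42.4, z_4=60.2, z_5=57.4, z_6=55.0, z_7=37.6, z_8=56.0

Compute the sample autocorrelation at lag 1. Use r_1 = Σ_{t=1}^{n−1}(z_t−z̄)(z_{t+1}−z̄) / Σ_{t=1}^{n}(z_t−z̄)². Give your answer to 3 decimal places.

Mean z̄ = (50.3 + 50.8 + 42.4 + 60.2 + 57.4 + 55.0 + 37.6 + 56.0)/8 = 51.2125
Σ(z_t−z̄)(z_{t+1}−z̄) = (0.3764) + (3.6352) + (-79.2023) + (55.6102) + (23.4352) + (-51.5573) + (-65.1698) = -112.8727
Denominator Σ(z_t−z̄)² = 420.2888
r_1 = -112.8727 / 420.2888 = -0.269

-0.269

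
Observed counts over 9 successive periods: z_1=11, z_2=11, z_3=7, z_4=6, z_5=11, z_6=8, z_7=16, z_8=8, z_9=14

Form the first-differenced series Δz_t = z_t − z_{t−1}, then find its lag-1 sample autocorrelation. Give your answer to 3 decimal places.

First differences Δz: 0, -4, -1, 5, -3, 8, -8, 6
Mean of differences = 0.3750
Numerator Σ(Δz_t−Δz̄)(Δz_{t+1}−Δz̄) = -151.0156
Denominator Σ(Δz_t−Δz̄)² = 213.8750
r_1(Δz) = -151.0156 / 213.8750 = -0.706

-0.706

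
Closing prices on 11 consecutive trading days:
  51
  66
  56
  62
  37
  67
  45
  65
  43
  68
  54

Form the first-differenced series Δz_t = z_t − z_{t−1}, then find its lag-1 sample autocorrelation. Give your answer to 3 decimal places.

First differences Δz: 15, -10, 6, -25, 30, -22, 20, -22, 25, -14
Mean of differences = 0.3000
Numerator Σ(Δz_t−Δz̄)(Δz_{t+1}−Δz̄) = -3550.6900
Denominator Σ(Δz_t−Δz̄)² = 4074.1000
r_1(Δz) = -3550.6900 / 4074.1000 = -0.872

-0.872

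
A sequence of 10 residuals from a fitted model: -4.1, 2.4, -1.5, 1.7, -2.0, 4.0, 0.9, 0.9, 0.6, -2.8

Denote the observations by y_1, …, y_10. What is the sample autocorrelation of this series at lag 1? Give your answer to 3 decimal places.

-0.420

Mean ȳ = (-4.1 + 2.4 − 1.5 + 1.7 − 2.0 + 4.0 + 0.9 + 0.9 + 0.6 − 2.8)/10 = 0.0100
Numerator Σ_{t=1}^{9}(y_t−ȳ)(y_{t+1}−ȳ) = -24.1901
Denominator Σ(y_t−ȳ)² = 57.5290
r_1 = -24.1901 / 57.5290 = -0.420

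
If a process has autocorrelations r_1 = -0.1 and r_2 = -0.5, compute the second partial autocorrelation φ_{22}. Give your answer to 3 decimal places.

-0.515

φ_{22} = (r_2 − r_1²) / (1 − r_1²)
r_1² = (-0.1)² = 0.01
Numerator = -0.5 − 0.0100 = -0.5100; denominator = 1 − 0.0100 = 0.9900
φ_{22} = -0.5100 / 0.9900 = -0.515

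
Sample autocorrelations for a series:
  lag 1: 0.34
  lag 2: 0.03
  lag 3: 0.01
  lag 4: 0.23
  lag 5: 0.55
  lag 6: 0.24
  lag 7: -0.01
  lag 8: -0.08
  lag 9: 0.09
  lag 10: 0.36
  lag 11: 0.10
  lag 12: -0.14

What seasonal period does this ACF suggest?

The largest autocorrelation is r_5 = 0.55, with a weaker echo at lag 10 (0.36); the remaining lags stay at or below 0.34. The elevated value at lag 1 (0.34), dropping to 0.03 at lag 2, reflects decaying short-term dependence rather than seasonality.
The dominant spike at lag 5 indicates a seasonal period of 5.

5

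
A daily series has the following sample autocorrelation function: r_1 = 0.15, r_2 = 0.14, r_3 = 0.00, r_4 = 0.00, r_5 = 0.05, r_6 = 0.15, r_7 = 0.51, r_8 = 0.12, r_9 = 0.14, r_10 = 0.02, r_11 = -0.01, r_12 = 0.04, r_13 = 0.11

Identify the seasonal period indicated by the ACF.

The largest autocorrelation is r_7 = 0.51; the remaining lags stay at or below 0.15.
The dominant spike at lag 7 indicates a seasonal period of 7.

7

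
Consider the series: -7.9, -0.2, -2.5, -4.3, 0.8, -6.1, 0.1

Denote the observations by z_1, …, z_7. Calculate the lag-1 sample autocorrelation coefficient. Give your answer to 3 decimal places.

Mean z̄ = (-7.9 − 0.2 − 2.5 − 4.3 + 0.8 − 6.1 + 0.1)/7 = -2.8714
Σ(z_t−z̄)(z_{t+1}−z̄) = (-13.4335) + (0.9922) + (-0.5306) + (-5.2449) + (-11.8535) + (-9.5935) = -39.6637
Denominator Σ(z_t−z̄)² = 67.3343
r_1 = -39.6637 / 67.3343 = -0.589

-0.589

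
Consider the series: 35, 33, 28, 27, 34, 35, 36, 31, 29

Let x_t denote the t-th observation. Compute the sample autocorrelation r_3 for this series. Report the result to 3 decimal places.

Mean x̄ = (35 + 33 + 28 + 27 + 34 + 35 + 36 + 31 + 29)/9 = 32.0000
Σ(x_t−x̄)(x_{t+3}−x̄) = (-15.0000) + (2.0000) + (-12.0000) + (-20.0000) + (-2.0000) + (-9.0000) = -56.0000
Denominator Σ(x_t−x̄)² = 90.0000
r_3 = -56.0000 / 90.0000 = -0.622

-0.622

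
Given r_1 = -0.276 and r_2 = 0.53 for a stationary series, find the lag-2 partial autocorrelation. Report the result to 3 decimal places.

0.491

φ_{22} = (r_2 − r_1²) / (1 − r_1²)
r_1² = (-0.276)² = 0.076176
Numerator = 0.53 − 0.0762 = 0.4538; denominator = 1 − 0.0762 = 0.9238
φ_{22} = 0.4538 / 0.9238 = 0.491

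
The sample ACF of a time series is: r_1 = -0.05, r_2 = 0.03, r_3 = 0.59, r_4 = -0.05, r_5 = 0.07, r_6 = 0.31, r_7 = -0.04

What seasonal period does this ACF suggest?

The largest autocorrelation is r_3 = 0.59, with a weaker echo at lag 6 (0.31); the remaining lags stay at or below 0.07.
The dominant spike at lag 3 indicates a seasonal period of 3.

3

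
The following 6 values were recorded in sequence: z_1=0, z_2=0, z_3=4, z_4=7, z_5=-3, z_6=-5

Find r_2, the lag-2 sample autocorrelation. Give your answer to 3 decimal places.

Mean z̄ = (0 + 0 + 4 + 7 − 3 − 5)/6 = 0.5000
Deviations from mean: -0.5000, -0.5000, 3.5000, 6.5000, -3.5000, -5.5000
Numerator Σ_{t=1}^{4}(z_t−z̄)(z_{t+2}−z̄) = -53.0000
Denominator Σ(z_t−z̄)² = 97.5000
r_2 = -53.0000 / 97.5000 = -0.544

-0.544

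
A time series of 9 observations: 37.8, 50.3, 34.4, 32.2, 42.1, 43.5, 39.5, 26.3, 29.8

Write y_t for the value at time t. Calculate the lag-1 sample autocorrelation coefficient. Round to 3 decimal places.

0.136

Mean ȳ = (37.8 + 50.3 + 34.4 + 32.2 + 42.1 + 43.5 + 39.5 + 26.3 + 29.8)/9 = 37.3222
Numerator Σ_{t=1}^{8}(y_t−ȳ)(y_{t+1}−ȳ) = 60.6495
Denominator Σ(y_t−ȳ)² = 447.2356
r_1 = 60.6495 / 447.2356 = 0.136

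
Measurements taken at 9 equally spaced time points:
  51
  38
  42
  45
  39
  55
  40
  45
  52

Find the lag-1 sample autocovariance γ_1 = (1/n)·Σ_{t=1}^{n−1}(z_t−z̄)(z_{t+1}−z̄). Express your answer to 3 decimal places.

-14.289

Mean z̄ = (51 + 38 + 42 + 45 + 39 + 55 + 40 + 45 + 52)/9 = 45.2222
Σ_{t=1}^{8}(z_t−z̄)(z_{t+1}−z̄) = -128.6049
γ_1 = -128.6049 / 9 = -14.289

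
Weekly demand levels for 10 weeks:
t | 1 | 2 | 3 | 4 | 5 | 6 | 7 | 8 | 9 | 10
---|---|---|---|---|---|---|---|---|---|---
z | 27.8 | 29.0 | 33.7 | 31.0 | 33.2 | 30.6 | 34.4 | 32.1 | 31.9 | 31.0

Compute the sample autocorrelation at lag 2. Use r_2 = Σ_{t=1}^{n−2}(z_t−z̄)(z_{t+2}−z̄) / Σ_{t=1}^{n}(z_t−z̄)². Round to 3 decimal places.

Mean z̄ = (27.8 + 29.0 + 33.7 + 31.0 + 33.2 + 30.6 + 34.4 + 32.1 + 31.9 + 31.0)/10 = 31.4700
Numerator Σ_{t=1}^{8}(z_t−z̄)(z_{t+2}−z̄) = 2.7282
Denominator Σ(z_t−z̄)² = 37.9010
r_2 = 2.7282 / 37.9010 = 0.072

0.072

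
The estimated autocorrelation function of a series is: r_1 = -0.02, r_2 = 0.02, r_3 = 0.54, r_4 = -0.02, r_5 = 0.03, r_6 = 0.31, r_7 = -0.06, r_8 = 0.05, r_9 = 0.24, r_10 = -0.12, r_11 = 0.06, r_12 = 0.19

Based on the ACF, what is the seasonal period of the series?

3

The largest autocorrelation is r_3 = 0.54, with weaker echoes at lags 6 (0.31), 9 (0.24) and 12 (0.19); the remaining lags stay at or below 0.06.
The dominant spike at lag 3 indicates a seasonal period of 3.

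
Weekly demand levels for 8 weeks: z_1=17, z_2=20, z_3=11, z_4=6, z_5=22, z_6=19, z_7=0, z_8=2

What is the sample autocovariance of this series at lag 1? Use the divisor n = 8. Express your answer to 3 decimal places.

Mean z̄ = (17 + 20 + 11 + 6 + 22 + 19 + 0 + 2)/8 = 12.1250
Deviations: 4.8750, 7.8750, -1.1250, -6.1250, 9.8750, 6.8750, -12.1250, -10.1250
Σ_{t=1}^{7}(z_t−z̄)(z_{t+1}−z̄) = 83.2344
γ_1 = 83.2344 / 8 = 10.404

10.404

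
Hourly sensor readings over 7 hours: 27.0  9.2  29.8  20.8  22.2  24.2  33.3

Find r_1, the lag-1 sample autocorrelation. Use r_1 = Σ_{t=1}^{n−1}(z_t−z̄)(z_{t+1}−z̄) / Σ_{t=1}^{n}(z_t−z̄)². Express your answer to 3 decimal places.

-0.400

Mean z̄ = (27.0 + 9.2 + 29.8 + 20.8 + 22.2 + 24.2 + 33.3)/7 = 23.7857
Numerator Σ_{t=1}^{6}(z_t−z̄)(z_{t+1}−z̄) = -144.5431
Denominator Σ(z_t−z̄)² = 361.3686
r_1 = -144.5431 / 361.3686 = -0.400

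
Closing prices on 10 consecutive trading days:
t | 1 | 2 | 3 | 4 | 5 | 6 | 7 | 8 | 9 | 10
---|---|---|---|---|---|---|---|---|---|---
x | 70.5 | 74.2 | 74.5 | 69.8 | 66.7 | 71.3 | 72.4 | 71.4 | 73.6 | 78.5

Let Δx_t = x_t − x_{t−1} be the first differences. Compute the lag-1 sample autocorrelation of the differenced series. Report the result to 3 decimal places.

First differences Δx: 3.7, 0.3, -4.7, -3.1, 4.6, 1.1, -1.0, 2.2, 4.9
Mean of differences = 0.8889
Numerator Σ(Δx_t−Δx̄)(Δx_{t+1}−Δx̄) = 12.2932
Denominator Σ(Δx_t−Δx̄)² = 90.5889
r_1(Δx) = 12.2932 / 90.5889 = 0.136

0.136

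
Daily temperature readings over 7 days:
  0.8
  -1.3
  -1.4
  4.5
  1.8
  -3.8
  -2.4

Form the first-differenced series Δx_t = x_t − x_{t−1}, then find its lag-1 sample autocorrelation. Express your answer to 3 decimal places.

-0.136

First differences Δx: -2.1, -0.1, 5.9, -2.7, -5.6, 1.4
Mean of differences = -0.5333
Numerator Σ(Δx_t−Δx̄)(Δx_{t+1}−Δx̄) = -10.6478
Denominator Σ(Δx_t−Δx̄)² = 78.1333
r_1(Δx) = -10.6478 / 78.1333 = -0.136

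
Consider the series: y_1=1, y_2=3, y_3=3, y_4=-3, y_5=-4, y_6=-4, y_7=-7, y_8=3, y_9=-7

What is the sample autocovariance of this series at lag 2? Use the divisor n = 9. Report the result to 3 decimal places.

3.160

Mean ȳ = (1 + 3 + 3 − 3 − 4 − 4 − 7 + 3 − 7)/9 = -1.6667
Σ_{t=1}^{7}(y_t−ȳ)(y_{t+2}−ȳ) = 28.4444
γ_2 = 28.4444 / 9 = 3.160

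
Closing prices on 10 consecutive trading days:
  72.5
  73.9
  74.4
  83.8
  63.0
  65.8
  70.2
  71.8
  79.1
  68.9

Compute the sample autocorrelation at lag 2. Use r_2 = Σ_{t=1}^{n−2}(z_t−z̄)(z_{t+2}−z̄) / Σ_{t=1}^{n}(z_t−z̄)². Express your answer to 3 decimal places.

-0.197

Mean z̄ = (72.5 + 73.9 + 74.4 + 83.8 + 63.0 + 65.8 + 70.2 + 71.8 + 79.1 + 68.9)/10 = 72.3400
Numerator Σ_{t=1}^{8}(z_t−z̄)(z_{t+2}−z̄) = -65.0712
Denominator Σ(z_t−z̄)² = 330.4440
r_2 = -65.0712 / 330.4440 = -0.197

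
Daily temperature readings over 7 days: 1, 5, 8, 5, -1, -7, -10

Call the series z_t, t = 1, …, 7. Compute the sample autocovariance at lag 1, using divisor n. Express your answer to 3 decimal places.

22.222

Mean z̄ = (1 + 5 + 8 + 5 − 1 − 7 − 10)/7 = 0.1429
Deviations: 0.8571, 4.8571, 7.8571, 4.8571, -1.1429, -7.1429, -10.1429
Σ_{t=1}^{6}(z_t−z̄)(z_{t+1}−z̄) = 155.5510
γ_1 = 155.5510 / 7 = 22.222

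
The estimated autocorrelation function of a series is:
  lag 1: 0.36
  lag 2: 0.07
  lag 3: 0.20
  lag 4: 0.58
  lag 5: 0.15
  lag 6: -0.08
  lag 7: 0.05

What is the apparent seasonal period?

4

The largest autocorrelation is r_4 = 0.58; the remaining lags stay at or below 0.36. The elevated value at lag 1 (0.36), dropping to 0.07 at lag 2, reflects decaying short-term dependence rather than seasonality.
The dominant spike at lag 4 indicates a seasonal period of 4.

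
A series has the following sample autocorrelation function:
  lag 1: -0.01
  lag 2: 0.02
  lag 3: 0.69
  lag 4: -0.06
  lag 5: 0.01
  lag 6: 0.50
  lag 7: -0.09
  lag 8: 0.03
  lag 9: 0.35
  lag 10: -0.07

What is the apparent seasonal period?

The largest autocorrelation is r_3 = 0.69, with weaker echoes at lags 6 (0.50) and 9 (0.35); the remaining lags stay at or below 0.03.
The dominant spike at lag 3 indicates a seasonal period of 3.

3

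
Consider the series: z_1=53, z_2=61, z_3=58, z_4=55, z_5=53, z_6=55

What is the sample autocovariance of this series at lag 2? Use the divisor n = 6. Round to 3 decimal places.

Mean z̄ = (53 + 61 + 58 + 55 + 53 + 55)/6 = 55.8333
Deviations: -2.8333, 5.1667, 2.1667, -0.8333, -2.8333, -0.8333
Σ_{t=1}^{4}(z_t−z̄)(z_{t+2}−z̄) = -15.8889
γ_2 = -15.8889 / 6 = -2.648

-2.648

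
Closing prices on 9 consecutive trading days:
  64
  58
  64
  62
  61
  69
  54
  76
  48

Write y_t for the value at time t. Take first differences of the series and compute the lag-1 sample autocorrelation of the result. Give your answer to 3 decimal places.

First differences Δy: -6, 6, -2, -1, 8, -15, 22, -28
Mean of differences = -2.0000
Numerator Σ(Δy_t−Δȳ)(Δy_{t+1}−Δȳ) = -1088.0000
Denominator Σ(Δy_t−Δȳ)² = 1602.0000
r_1(Δy) = -1088.0000 / 1602.0000 = -0.679

-0.679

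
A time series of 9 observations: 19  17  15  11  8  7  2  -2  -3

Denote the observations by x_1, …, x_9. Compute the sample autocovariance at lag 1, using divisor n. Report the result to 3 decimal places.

Mean x̄ = (19 + 17 + 15 + 11 + 8 + 7 + 2 − 2 − 3)/9 = 8.2222
Σ_{t=1}^{8}(x_t−x̄)(x_{t+1}−x̄) = 358.5062
γ_1 = 358.5062 / 9 = 39.834

39.834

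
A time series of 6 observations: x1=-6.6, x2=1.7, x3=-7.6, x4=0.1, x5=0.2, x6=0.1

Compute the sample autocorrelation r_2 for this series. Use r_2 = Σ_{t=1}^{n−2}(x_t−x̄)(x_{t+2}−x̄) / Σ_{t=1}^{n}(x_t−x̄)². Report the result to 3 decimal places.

Mean x̄ = (-6.6 + 1.7 − 7.6 + 0.1 + 0.2 + 0.1)/6 = -2.0167
Σ(x_t−x̄)(x_{t+2}−x̄) = (25.5903) + (7.8669) + (-12.3764) + (4.4803) = 25.5611
Denominator Σ(x_t−x̄)² = 79.8683
r_2 = 25.5611 / 79.8683 = 0.320

0.320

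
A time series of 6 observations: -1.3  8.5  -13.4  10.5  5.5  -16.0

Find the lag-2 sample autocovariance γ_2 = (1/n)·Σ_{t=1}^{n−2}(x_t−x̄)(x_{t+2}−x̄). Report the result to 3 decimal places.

-23.360

Mean x̄ = (-1.3 + 8.5 − 13.4 + 10.5 + 5.5 − 16.0)/6 = -1.0333
Deviations: -0.2667, 9.5333, -12.3667, 11.5333, 6.5333, -14.9667
Σ_{t=1}^{4}(x_t−x̄)(x_{t+2}−x̄) = -140.1622
γ_2 = -140.1622 / 6 = -23.360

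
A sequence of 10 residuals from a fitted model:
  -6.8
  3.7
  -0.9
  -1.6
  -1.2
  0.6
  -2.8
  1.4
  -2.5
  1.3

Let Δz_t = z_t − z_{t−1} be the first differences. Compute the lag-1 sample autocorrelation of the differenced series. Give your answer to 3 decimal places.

First differences Δz: 10.5, -4.6, -0.7, 0.4, 1.8, -3.4, 4.2, -3.9, 3.8
Mean of differences = 0.9000
Numerator Σ(Δz_t−Δz̄)(Δz_{t+1}−Δz̄) = -91.4700
Denominator Σ(Δz_t−Δz̄)² = 186.8600
r_1(Δz) = -91.4700 / 186.8600 = -0.490

-0.490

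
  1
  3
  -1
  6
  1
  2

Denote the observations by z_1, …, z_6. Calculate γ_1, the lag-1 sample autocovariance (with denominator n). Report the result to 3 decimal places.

-3.333

Mean z̄ = (1 + 3 − 1 + 6 + 1 + 2)/6 = 2.0000
Σ_{t=1}^{5}(z_t−z̄)(z_{t+1}−z̄) = -20.0000
γ_1 = -20.0000 / 6 = -3.333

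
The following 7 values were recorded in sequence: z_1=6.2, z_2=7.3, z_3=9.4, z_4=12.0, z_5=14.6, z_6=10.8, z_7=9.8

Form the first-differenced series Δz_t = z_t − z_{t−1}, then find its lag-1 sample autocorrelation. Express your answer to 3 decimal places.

First differences Δz: 1.1, 2.1, 2.6, 2.6, -3.8, -1.0
Mean of differences = 0.6000
Numerator Σ(Δz_t−Δz̄)(Δz_{t+1}−Δz̄) = 5.9900
Denominator Σ(Δz_t−Δz̄)² = 32.4200
r_1(Δz) = 5.9900 / 32.4200 = 0.185

0.185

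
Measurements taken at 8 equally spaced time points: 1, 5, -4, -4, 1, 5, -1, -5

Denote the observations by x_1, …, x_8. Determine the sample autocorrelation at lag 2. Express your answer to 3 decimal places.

-0.682

Mean x̄ = (1 + 5 − 4 − 4 + 1 + 5 − 1 − 5)/8 = -0.2500
Deviations from mean: 1.2500, 5.2500, -3.7500, -3.7500, 1.2500, 5.2500, -0.7500, -4.7500
Σ(x_t−x̄)(x_{t+2}−x̄) = (-4.6875) + (-19.6875) + (-4.6875) + (-19.6875) + (-0.9375) + (-24.9375) = -74.6250
Denominator Σ(x_t−x̄)² = 109.5000
r_2 = -74.6250 / 109.5000 = -0.682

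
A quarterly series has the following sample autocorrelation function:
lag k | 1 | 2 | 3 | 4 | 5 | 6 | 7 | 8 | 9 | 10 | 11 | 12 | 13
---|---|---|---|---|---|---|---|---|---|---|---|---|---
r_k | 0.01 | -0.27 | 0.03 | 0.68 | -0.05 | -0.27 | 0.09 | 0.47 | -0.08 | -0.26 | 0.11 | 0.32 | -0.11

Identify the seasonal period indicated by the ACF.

4

The largest autocorrelation is r_4 = 0.68, with weaker echoes at lags 8 (0.47) and 12 (0.32); the remaining lags stay at or below 0.11.
The dominant spike at lag 4 indicates a seasonal period of 4.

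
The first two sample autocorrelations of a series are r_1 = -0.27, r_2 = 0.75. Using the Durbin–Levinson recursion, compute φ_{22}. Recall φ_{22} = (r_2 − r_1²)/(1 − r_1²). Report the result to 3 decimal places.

0.730

φ_{22} = (r_2 − r_1²) / (1 − r_1²)
r_1² = (-0.27)² = 0.0729
Numerator = 0.75 − 0.0729 = 0.6771; denominator = 1 − 0.0729 = 0.9271
φ_{22} = 0.6771 / 0.9271 = 0.730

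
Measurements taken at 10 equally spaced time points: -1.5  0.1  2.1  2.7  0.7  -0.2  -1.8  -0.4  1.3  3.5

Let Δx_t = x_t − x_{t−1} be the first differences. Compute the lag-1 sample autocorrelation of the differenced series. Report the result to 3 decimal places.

0.441

First differences Δx: 1.6, 2.0, 0.6, -2.0, -0.9, -1.6, 1.4, 1.7, 2.2
Mean of differences = 0.5556
Numerator Σ(Δx_t−Δx̄)(Δx_{t+1}−Δx̄) = 9.3447
Denominator Σ(Δx_t−Δx̄)² = 21.2022
r_1(Δx) = 9.3447 / 21.2022 = 0.441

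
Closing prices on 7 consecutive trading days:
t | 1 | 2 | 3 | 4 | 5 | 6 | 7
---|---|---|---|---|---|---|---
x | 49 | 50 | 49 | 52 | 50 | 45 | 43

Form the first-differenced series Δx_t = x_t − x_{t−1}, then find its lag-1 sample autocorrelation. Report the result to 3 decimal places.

0.105

First differences Δx: 1, -1, 3, -2, -5, -2
Mean of differences = -1.0000
Numerator Σ(Δx_t−Δx̄)(Δx_{t+1}−Δx̄) = 4.0000
Denominator Σ(Δx_t−Δx̄)² = 38.0000
r_1(Δx) = 4.0000 / 38.0000 = 0.105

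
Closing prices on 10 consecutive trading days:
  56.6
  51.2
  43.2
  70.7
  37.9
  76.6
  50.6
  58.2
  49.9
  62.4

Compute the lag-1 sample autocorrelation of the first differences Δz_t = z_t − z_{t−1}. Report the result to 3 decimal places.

-0.849

First differences Δz: -5.4, -8.0, 27.5, -32.8, 38.7, -26.0, 7.6, -8.3, 12.5
Mean of differences = 0.6444
Numerator Σ(Δz_t−Δz̄)(Δz_{t+1}−Δz̄) = -3718.3675
Denominator Σ(Δz_t−Δz̄)² = 4378.1022
r_1(Δz) = -3718.3675 / 4378.1022 = -0.849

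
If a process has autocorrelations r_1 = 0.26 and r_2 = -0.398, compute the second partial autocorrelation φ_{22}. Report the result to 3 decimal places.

φ_{22} = (r_2 − r_1²) / (1 − r_1²)
r_1² = (0.26)² = 0.0676
Numerator = -0.398 − 0.0676 = -0.4656; denominator = 1 − 0.0676 = 0.9324
φ_{22} = -0.4656 / 0.9324 = -0.499

-0.499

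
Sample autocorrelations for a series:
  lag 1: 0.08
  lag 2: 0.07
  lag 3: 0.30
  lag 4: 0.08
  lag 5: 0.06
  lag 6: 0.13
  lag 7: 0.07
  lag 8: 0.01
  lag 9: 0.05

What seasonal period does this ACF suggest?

The largest autocorrelation is r_3 = 0.30; the remaining lags stay at or below 0.13.
The dominant spike at lag 3 indicates a seasonal period of 3.

3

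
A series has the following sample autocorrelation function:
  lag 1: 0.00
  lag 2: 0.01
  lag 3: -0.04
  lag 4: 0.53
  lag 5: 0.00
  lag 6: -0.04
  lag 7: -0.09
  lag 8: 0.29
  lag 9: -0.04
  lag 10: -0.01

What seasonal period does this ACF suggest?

4

The largest autocorrelation is r_4 = 0.53, with a weaker echo at lag 8 (0.29); the remaining lags stay at or below 0.01.
The dominant spike at lag 4 indicates a seasonal period of 4.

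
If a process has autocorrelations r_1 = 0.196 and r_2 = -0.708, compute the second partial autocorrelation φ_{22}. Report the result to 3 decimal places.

-0.776

φ_{22} = (r_2 − r_1²) / (1 − r_1²)
r_1² = (0.196)² = 0.038416
Numerator = -0.708 − 0.0384 = -0.7464; denominator = 1 − 0.0384 = 0.9616
φ_{22} = -0.7464 / 0.9616 = -0.776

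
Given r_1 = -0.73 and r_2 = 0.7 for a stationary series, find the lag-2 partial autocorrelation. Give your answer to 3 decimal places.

φ_{22} = (r_2 − r_1²) / (1 − r_1²)
r_1² = (-0.73)² = 0.5329
Numerator = 0.7 − 0.5329 = 0.1671; denominator = 1 − 0.5329 = 0.4671
φ_{22} = 0.1671 / 0.4671 = 0.358

0.358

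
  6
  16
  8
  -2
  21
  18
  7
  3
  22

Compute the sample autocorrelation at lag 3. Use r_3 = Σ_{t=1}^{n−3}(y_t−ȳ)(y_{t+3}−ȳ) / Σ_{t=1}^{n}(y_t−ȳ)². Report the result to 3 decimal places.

0.247

Mean ȳ = (6 + 16 + 8 − 2 + 21 + 18 + 7 + 3 + 22)/9 = 11.0000
Numerator Σ_{t=1}^{6}(y_t−ȳ)(y_{t+3}−ȳ) = 143.0000
Denominator Σ(y_t−ȳ)² = 578.0000
r_3 = 143.0000 / 578.0000 = 0.247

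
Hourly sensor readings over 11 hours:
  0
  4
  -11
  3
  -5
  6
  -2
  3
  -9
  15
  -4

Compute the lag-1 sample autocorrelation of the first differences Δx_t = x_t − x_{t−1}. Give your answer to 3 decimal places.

-0.781

First differences Δx: 4, -15, 14, -8, 11, -8, 5, -12, 24, -19
Mean of differences = -0.4000
Numerator Σ(Δx_t−Δx̄)(Δx_{t+1}−Δx̄) = -1397.7600
Denominator Σ(Δx_t−Δx̄)² = 1790.4000
r_1(Δx) = -1397.7600 / 1790.4000 = -0.781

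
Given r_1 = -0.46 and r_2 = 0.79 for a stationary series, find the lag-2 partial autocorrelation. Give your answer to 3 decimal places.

0.734

φ_{22} = (r_2 − r_1²) / (1 − r_1²)
r_1² = (-0.46)² = 0.2116
Numerator = 0.79 − 0.2116 = 0.5784; denominator = 1 − 0.2116 = 0.7884
φ_{22} = 0.5784 / 0.7884 = 0.734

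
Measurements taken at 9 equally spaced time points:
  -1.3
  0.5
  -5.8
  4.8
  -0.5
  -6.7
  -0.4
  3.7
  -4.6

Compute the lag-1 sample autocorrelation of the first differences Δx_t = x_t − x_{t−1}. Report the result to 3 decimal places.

-0.427

First differences Δx: 1.8, -6.3, 10.6, -5.3, -6.2, 6.3, 4.1, -8.3
Mean of differences = -0.4125
Numerator Σ(Δx_t−Δx̄)(Δx_{t+1}−Δx̄) = -147.5502
Denominator Σ(Δx_t−Δx̄)² = 345.8488
r_1(Δx) = -147.5502 / 345.8488 = -0.427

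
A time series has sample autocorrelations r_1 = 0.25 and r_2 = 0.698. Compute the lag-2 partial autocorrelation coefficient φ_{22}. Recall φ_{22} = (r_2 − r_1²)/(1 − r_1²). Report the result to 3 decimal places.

φ_{22} = (r_2 − r_1²) / (1 − r_1²)
r_1² = (0.25)² = 0.0625
Numerator = 0.698 − 0.0625 = 0.6355; denominator = 1 − 0.0625 = 0.9375
φ_{22} = 0.6355 / 0.9375 = 0.678

0.678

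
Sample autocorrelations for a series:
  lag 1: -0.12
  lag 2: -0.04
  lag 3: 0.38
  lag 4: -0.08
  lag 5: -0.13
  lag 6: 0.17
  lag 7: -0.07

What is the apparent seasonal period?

The largest autocorrelation is r_3 = 0.38, with a weaker echo at lag 6 (0.17); the remaining lags stay at or below -0.04.
The dominant spike at lag 3 indicates a seasonal period of 3.

3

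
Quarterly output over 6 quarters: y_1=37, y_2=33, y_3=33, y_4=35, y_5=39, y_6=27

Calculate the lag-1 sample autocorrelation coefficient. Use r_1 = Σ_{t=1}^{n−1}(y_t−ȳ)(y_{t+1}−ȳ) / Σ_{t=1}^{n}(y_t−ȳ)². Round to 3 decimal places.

-0.384

Mean ȳ = (37 + 33 + 33 + 35 + 39 + 27)/6 = 34.0000
Deviations from mean: 3.0000, -1.0000, -1.0000, 1.0000, 5.0000, -7.0000
Numerator Σ_{t=1}^{5}(y_t−ȳ)(y_{t+1}−ȳ) = -33.0000
Denominator Σ(y_t−ȳ)² = 86.0000
r_1 = -33.0000 / 86.0000 = -0.384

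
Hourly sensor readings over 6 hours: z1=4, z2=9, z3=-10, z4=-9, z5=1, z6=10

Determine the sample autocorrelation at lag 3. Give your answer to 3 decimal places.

Mean z̄ = (4 + 9 − 10 − 9 + 1 + 10)/6 = 0.8333
Σ(z_t−z̄)(z_{t+3}−z̄) = (-31.1389) + (1.3611) + (-99.3056) = -129.0833
Denominator Σ(z_t−z̄)² = 374.8333
r_3 = -129.0833 / 374.8333 = -0.344

-0.344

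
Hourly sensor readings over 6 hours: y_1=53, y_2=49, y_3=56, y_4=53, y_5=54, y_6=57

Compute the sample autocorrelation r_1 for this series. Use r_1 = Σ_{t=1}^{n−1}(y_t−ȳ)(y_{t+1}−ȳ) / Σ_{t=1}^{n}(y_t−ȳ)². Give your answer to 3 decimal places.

-0.215

Mean ȳ = (53 + 49 + 56 + 53 + 54 + 57)/6 = 53.6667
Deviations from mean: -0.6667, -4.6667, 2.3333, -0.6667, 0.3333, 3.3333
Σ(y_t−ȳ)(y_{t+1}−ȳ) = (3.1111) + (-10.8889) + (-1.5556) + (-0.2222) + (1.1111) = -8.4444
Denominator Σ(y_t−ȳ)² = 39.3333
r_1 = -8.4444 / 39.3333 = -0.215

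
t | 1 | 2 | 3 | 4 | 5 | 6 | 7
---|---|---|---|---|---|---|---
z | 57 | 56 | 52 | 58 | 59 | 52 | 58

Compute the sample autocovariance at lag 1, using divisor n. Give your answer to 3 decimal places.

-3.143

Mean z̄ = (57 + 56 + 52 + 58 + 59 + 52 + 58)/7 = 56.0000
Deviations: 1.0000, 0.0000, -4.0000, 2.0000, 3.0000, -4.0000, 2.0000
Σ_{t=1}^{6}(z_t−z̄)(z_{t+1}−z̄) = -22.0000
γ_1 = -22.0000 / 7 = -3.143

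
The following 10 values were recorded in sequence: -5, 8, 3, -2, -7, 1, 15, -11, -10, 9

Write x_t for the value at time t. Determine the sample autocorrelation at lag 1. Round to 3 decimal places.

Mean x̄ = (-5 + 8 + 3 − 2 − 7 + 1 + 15 − 11 − 10 + 9)/10 = 0.1000
Numerator Σ_{t=1}^{9}(x_t−x̄)(x_{t+1}−x̄) = -144.7100
Denominator Σ(x_t−x̄)² = 678.9000
r_1 = -144.7100 / 678.9000 = -0.213

-0.213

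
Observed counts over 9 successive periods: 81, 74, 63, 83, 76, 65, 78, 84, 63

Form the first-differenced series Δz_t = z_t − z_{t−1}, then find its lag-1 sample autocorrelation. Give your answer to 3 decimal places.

-0.282

First differences Δz: -7, -11, 20, -7, -11, 13, 6, -21
Mean of differences = -2.2500
Numerator Σ(Δz_t−Δz̄)(Δz_{t+1}−Δz̄) = -379.5625
Denominator Σ(Δz_t−Δz̄)² = 1345.5000
r_1(Δz) = -379.5625 / 1345.5000 = -0.282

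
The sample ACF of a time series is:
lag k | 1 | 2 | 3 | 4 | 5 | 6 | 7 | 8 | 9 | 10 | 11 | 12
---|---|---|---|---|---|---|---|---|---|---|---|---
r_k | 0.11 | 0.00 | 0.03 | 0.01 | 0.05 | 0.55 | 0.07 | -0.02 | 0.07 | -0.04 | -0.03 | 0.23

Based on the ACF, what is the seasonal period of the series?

The largest autocorrelation is r_6 = 0.55, with a weaker echo at lag 12 (0.23); the remaining lags stay at or below 0.11.
The dominant spike at lag 6 indicates a seasonal period of 6.

6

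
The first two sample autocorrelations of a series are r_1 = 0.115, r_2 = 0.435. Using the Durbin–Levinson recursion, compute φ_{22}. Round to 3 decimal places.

0.427

φ_{22} = (r_2 − r_1²) / (1 − r_1²)
r_1² = (0.115)² = 0.013225
Numerator = 0.435 − 0.0132 = 0.4218; denominator = 1 − 0.0132 = 0.9868
φ_{22} = 0.4218 / 0.9868 = 0.427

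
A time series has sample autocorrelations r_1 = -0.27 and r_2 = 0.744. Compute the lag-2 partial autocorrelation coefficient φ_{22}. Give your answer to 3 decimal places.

0.724

φ_{22} = (r_2 − r_1²) / (1 − r_1²)
r_1² = (-0.27)² = 0.0729
Numerator = 0.744 − 0.0729 = 0.6711; denominator = 1 − 0.0729 = 0.9271
φ_{22} = 0.6711 / 0.9271 = 0.724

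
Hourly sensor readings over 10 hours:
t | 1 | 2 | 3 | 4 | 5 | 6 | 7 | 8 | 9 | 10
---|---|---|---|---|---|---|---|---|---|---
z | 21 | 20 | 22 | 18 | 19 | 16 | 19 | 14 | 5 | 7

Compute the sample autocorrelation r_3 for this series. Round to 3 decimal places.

-0.019

Mean z̄ = (21 + 20 + 22 + 18 + 19 + 16 + 19 + 14 + 5 + 7)/10 = 16.1000
Σ(z_t−z̄)(z_{t+3}−z̄) = (9.3100) + (11.3100) + (-0.5900) + (5.5100) + (-6.0900) + (1.1100) + (-26.3900) = -5.8300
Denominator Σ(z_t−z̄)² = 304.9000
r_3 = -5.8300 / 304.9000 = -0.019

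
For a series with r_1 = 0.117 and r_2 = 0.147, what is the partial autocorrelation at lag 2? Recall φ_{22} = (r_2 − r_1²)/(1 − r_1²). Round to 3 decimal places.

0.135

φ_{22} = (r_2 − r_1²) / (1 − r_1²)
r_1² = (0.117)² = 0.013689
Numerator = 0.147 − 0.0137 = 0.1333; denominator = 1 − 0.0137 = 0.9863
φ_{22} = 0.1333 / 0.9863 = 0.135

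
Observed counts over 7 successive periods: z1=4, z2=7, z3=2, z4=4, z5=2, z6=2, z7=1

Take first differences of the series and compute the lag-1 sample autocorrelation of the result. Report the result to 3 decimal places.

-0.765

First differences Δz: 3, -5, 2, -2, 0, -1
Mean of differences = -0.5000
Numerator Σ(Δz_t−Δz̄)(Δz_{t+1}−Δz̄) = -31.7500
Denominator Σ(Δz_t−Δz̄)² = 41.5000
r_1(Δz) = -31.7500 / 41.5000 = -0.765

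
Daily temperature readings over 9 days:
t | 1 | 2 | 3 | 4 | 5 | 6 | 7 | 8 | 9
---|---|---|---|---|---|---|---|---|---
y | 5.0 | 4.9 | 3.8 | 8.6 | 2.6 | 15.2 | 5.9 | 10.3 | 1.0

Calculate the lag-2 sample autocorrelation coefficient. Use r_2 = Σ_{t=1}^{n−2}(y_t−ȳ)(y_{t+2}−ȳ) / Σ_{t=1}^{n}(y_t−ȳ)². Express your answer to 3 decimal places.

0.451

Mean ȳ = (5.0 + 4.9 + 3.8 + 8.6 + 2.6 + 15.2 + 5.9 + 10.3 + 1.0)/9 = 6.3667
Σ(y_t−ȳ)(y_{t+2}−ȳ) = (3.5078) + (-3.2756) + (9.6678) + (19.7278) + (1.7578) + (34.7444) + (2.5044) = 68.6344
Denominator Σ(y_t−ȳ)² = 152.3000
r_2 = 68.6344 / 152.3000 = 0.451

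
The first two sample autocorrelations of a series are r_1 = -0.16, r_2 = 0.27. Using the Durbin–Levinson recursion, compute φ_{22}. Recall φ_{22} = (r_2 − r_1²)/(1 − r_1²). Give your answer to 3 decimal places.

φ_{22} = (r_2 − r_1²) / (1 − r_1²)
r_1² = (-0.16)² = 0.0256
Numerator = 0.27 − 0.0256 = 0.2444; denominator = 1 − 0.0256 = 0.9744
φ_{22} = 0.2444 / 0.9744 = 0.251

0.251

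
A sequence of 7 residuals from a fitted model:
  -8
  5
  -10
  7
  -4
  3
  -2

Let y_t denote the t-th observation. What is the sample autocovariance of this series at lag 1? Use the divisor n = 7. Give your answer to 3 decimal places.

Mean ȳ = (-8 + 5 − 10 + 7 − 4 + 3 − 2)/7 = -1.2857
Σ_{t=1}^{6}(y_t−ȳ)(y_{t+1}−ȳ) = -206.3673
γ_1 = -206.3673 / 7 = -29.481

-29.481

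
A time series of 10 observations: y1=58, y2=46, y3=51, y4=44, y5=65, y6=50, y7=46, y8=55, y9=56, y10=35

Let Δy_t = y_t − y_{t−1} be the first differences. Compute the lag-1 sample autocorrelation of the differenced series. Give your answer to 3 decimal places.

-0.386

First differences Δy: -12, 5, -7, 21, -15, -4, 9, 1, -21
Mean of differences = -2.5556
Numerator Σ(Δy_t−Δȳ)(Δy_{t+1}−Δȳ) = -525.9753
Denominator Σ(Δy_t−Δȳ)² = 1364.2222
r_1(Δy) = -525.9753 / 1364.2222 = -0.386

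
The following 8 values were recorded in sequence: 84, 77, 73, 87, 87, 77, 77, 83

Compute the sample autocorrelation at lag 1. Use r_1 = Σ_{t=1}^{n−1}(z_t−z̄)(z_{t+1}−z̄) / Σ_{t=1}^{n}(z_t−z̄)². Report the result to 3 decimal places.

Mean z̄ = (84 + 77 + 73 + 87 + 87 + 77 + 77 + 83)/8 = 80.6250
Deviations from mean: 3.3750, -3.6250, -7.6250, 6.3750, 6.3750, -3.6250, -3.6250, 2.3750
Σ(z_t−z̄)(z_{t+1}−z̄) = (-12.2344) + (27.6406) + (-48.6094) + (40.6406) + (-23.1094) + (13.1406) + (-8.6094) = -11.1406
Denominator Σ(z_t−z̄)² = 195.8750
r_1 = -11.1406 / 195.8750 = -0.057

-0.057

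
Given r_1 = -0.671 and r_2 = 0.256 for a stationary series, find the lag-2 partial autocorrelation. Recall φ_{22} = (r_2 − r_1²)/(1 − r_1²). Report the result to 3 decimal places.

-0.353

φ_{22} = (r_2 − r_1²) / (1 − r_1²)
r_1² = (-0.671)² = 0.450241
Numerator = 0.256 − 0.4502 = -0.1942; denominator = 1 − 0.4502 = 0.5498
φ_{22} = -0.1942 / 0.5498 = -0.353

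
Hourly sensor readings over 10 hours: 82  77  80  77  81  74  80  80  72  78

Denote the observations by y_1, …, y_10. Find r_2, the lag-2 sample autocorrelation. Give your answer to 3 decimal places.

Mean ȳ = (82 + 77 + 80 + 77 + 81 + 74 + 80 + 80 + 72 + 78)/10 = 78.1000
Numerator Σ_{t=1}^{8}(y_t−ȳ)(y_{t+2}−ȳ) = 4.5800
Denominator Σ(y_t−ȳ)² = 90.9000
r_2 = 4.5800 / 90.9000 = 0.050

0.050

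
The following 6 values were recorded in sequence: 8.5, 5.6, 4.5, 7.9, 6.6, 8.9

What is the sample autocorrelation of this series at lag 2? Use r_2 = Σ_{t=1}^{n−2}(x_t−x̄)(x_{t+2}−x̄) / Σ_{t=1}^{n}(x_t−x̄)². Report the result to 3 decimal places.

Mean x̄ = (8.5 + 5.6 + 4.5 + 7.9 + 6.6 + 8.9)/6 = 7.0000
Deviations from mean: 1.5000, -1.4000, -2.5000, 0.9000, -0.4000, 1.9000
Σ(x_t−x̄)(x_{t+2}−x̄) = (-3.7500) + (-1.2600) + (1.0000) + (1.7100) = -2.3000
Denominator Σ(x_t−x̄)² = 15.0400
r_2 = -2.3000 / 15.0400 = -0.153

-0.153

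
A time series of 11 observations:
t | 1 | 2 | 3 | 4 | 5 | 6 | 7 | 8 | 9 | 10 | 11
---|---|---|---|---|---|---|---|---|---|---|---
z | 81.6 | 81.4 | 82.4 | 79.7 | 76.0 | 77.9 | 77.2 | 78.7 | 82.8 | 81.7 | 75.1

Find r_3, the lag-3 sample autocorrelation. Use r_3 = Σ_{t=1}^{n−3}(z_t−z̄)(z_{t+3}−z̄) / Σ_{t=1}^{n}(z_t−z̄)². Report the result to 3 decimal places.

Mean z̄ = (81.6 + 81.4 + 82.4 + 79.7 + 76.0 + 77.9 + 77.2 + 78.7 + 82.8 + 81.7 + 75.1)/11 = 79.5000
Numerator Σ_{t=1}^{8}(z_t−z̄)(z_{t+3}−z̄) = -15.3500
Denominator Σ(z_t−z̄)² = 72.3000
r_3 = -15.3500 / 72.3000 = -0.212

-0.212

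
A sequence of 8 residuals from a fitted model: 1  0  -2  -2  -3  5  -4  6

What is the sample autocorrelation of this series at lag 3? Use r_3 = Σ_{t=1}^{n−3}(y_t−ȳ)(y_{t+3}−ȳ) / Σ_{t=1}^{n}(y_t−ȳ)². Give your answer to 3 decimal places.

-0.226

Mean ȳ = (1 + 0 − 2 − 2 − 3 + 5 − 4 + 6)/8 = 0.1250
Deviations from mean: 0.8750, -0.1250, -2.1250, -2.1250, -3.1250, 4.8750, -4.1250, 5.8750
Σ(y_t−ȳ)(y_{t+3}−ȳ) = (-1.8594) + (0.3906) + (-10.3594) + (8.7656) + (-18.3594) = -21.4219
Denominator Σ(y_t−ȳ)² = 94.8750
r_3 = -21.4219 / 94.8750 = -0.226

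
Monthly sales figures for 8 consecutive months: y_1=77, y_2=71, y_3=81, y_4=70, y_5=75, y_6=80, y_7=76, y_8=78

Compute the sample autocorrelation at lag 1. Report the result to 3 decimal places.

-0.537

Mean ȳ = (77 + 71 + 81 + 70 + 75 + 80 + 76 + 78)/8 = 76.0000
Deviations from mean: 1.0000, -5.0000, 5.0000, -6.0000, -1.0000, 4.0000, 0.0000, 2.0000
Σ(y_t−ȳ)(y_{t+1}−ȳ) = (-5.0000) + (-25.0000) + (-30.0000) + (6.0000) + (-4.0000) + (0.0000) + (0.0000) = -58.0000
Denominator Σ(y_t−ȳ)² = 108.0000
r_1 = -58.0000 / 108.0000 = -0.537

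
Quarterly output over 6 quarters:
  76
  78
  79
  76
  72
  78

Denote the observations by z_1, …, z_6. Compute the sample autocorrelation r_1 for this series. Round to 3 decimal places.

Mean z̄ = (76 + 78 + 79 + 76 + 72 + 78)/6 = 76.5000
Deviations from mean: -0.5000, 1.5000, 2.5000, -0.5000, -4.5000, 1.5000
Σ(z_t−z̄)(z_{t+1}−z̄) = (-0.7500) + (3.7500) + (-1.2500) + (2.2500) + (-6.7500) = -2.7500
Denominator Σ(z_t−z̄)² = 31.5000
r_1 = -2.7500 / 31.5000 = -0.087

-0.087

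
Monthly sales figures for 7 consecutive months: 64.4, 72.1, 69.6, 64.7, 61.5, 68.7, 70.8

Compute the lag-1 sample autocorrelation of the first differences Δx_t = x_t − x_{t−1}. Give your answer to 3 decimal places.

First differences Δx: 7.7, -2.5, -4.9, -3.2, 7.2, 2.1
Mean of differences = 1.0667
Numerator Σ(Δx_t−Δx̄)(Δx_{t+1}−Δx̄) = 3.2489
Denominator Σ(Δx_t−Δx̄)² = 149.2133
r_1(Δx) = 3.2489 / 149.2133 = 0.022

0.022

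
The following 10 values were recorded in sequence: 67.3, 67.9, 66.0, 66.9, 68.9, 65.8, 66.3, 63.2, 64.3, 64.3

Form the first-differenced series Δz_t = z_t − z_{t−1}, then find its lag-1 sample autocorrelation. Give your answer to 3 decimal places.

First differences Δz: 0.6, -1.9, 0.9, 2.0, -3.1, 0.5, -3.1, 1.1, 0.0
Mean of differences = -0.3333
Numerator Σ(Δz_t−Δz̄)(Δz_{t+1}−Δz̄) = -15.0711
Denominator Σ(Δz_t−Δz̄)² = 28.4600
r_1(Δz) = -15.0711 / 28.4600 = -0.530

-0.530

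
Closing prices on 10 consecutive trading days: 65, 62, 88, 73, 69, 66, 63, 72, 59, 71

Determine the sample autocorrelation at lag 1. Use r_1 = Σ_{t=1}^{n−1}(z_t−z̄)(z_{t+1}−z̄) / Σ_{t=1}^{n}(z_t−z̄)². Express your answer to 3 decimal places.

Mean z̄ = (65 + 62 + 88 + 73 + 69 + 66 + 63 + 72 + 59 + 71)/10 = 68.8000
Numerator Σ_{t=1}^{9}(z_t−z̄)(z_{t+1}−z̄) = -79.0400
Denominator Σ(z_t−z̄)² = 599.6000
r_1 = -79.0400 / 599.6000 = -0.132

-0.132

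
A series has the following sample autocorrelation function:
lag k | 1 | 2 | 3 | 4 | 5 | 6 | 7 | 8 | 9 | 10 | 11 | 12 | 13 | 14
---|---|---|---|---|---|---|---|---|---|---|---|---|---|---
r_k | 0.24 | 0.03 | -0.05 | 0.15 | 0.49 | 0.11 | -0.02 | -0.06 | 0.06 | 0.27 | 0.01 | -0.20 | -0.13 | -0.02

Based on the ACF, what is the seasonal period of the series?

5

The largest autocorrelation is r_5 = 0.49, with a weaker echo at lag 10 (0.27); the remaining lags stay at or below 0.24. The elevated value at lag 1 (0.24), dropping to 0.03 at lag 2, reflects decaying short-term dependence rather than seasonality.
The dominant spike at lag 5 indicates a seasonal period of 5.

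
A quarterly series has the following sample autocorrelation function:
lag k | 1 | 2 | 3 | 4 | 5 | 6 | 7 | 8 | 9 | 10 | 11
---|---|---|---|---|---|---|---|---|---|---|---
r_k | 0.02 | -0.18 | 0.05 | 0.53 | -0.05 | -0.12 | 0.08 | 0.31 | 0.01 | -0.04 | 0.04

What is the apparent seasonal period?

4

The largest autocorrelation is r_4 = 0.53, with a weaker echo at lag 8 (0.31); the remaining lags stay at or below 0.08.
The dominant spike at lag 4 indicates a seasonal period of 4.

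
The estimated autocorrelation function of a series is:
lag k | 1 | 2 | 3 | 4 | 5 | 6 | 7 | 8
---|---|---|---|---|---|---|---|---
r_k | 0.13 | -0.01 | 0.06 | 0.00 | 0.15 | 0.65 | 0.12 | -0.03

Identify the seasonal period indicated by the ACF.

The largest autocorrelation is r_6 = 0.65; the remaining lags stay at or below 0.15.
The dominant spike at lag 6 indicates a seasonal period of 6.

6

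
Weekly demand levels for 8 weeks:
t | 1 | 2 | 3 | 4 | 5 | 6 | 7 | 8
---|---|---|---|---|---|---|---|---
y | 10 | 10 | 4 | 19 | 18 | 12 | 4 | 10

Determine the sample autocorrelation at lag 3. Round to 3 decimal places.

Mean ȳ = (10 + 10 + 4 + 19 + 18 + 12 + 4 + 10)/8 = 10.8750
Numerator Σ_{t=1}^{5}(y_t−ȳ)(y_{t+3}−ȳ) = -83.1719
Denominator Σ(y_t−ȳ)² = 214.8750
r_3 = -83.1719 / 214.8750 = -0.387

-0.387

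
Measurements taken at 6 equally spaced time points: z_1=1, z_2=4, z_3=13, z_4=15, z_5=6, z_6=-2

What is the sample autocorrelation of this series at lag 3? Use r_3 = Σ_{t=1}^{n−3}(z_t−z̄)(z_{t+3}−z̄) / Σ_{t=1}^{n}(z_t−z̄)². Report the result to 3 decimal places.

-0.454

Mean z̄ = (1 + 4 + 13 + 15 + 6 − 2)/6 = 6.1667
Deviations from mean: -5.1667, -2.1667, 6.8333, 8.8333, -0.1667, -8.1667
Numerator Σ_{t=1}^{3}(z_t−z̄)(z_{t+3}−z̄) = -101.0833
Denominator Σ(z_t−z̄)² = 222.8333
r_3 = -101.0833 / 222.8333 = -0.454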